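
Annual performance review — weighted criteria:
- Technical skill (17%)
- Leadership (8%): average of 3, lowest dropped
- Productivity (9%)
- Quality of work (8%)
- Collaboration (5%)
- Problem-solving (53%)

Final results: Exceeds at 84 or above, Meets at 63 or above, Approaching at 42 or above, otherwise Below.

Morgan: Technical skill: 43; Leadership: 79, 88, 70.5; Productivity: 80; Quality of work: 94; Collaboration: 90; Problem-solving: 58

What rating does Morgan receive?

Leadership: drop 70.5 → average of remaining 2 = 167/2 = 83.5
Weighted total:
  Technical skill 43 × 0.17 = 7.31
  Leadership 83.5 × 0.08 = 6.68
  Productivity 80 × 0.09 = 7.2
  Quality of work 94 × 0.08 = 7.52
  Collaboration 90 × 0.05 = 4.5
  Problem-solving 58 × 0.53 = 30.74
Sum = 63.95
63.95 is ≥ 63 and < 84 → Meets

Meets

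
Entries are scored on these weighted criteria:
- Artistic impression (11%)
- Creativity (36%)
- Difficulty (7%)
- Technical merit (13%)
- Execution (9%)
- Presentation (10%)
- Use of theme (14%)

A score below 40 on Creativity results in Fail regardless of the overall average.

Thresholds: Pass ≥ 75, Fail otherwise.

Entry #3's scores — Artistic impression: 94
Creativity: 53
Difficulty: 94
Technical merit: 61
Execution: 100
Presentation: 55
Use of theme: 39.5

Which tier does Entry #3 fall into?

Fail

Creativity score 53 ≥ 40: minimum met.
Weighted total:
  Artistic impression 94 × 0.11 = 10.34
  Creativity 53 × 0.36 = 19.08
  Difficulty 94 × 0.07 = 6.58
  Technical merit 61 × 0.13 = 7.93
  Execution 100 × 0.09 = 9
  Presentation 55 × 0.1 = 5.5
  Use of theme 39.5 × 0.14 = 5.53
Sum = 63.96
63.96 < 75 → Fail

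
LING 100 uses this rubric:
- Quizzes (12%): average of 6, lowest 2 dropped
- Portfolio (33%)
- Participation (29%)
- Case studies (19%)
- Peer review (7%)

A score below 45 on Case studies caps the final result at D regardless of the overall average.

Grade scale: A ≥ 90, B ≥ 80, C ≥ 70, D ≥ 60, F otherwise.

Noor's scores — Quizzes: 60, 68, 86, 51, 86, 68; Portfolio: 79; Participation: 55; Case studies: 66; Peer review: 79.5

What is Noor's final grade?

D

Quizzes: drop 51, 60 → average of remaining 4 = 308/4 = 77
Case studies score 66 ≥ 45: minimum met.
Weighted total:
  Quizzes 77 × 0.12 = 9.24
  Portfolio 79 × 0.33 = 26.07
  Participation 55 × 0.29 = 15.95
  Case studies 66 × 0.19 = 12.54
  Peer review 79.5 × 0.07 = 5.565
Sum = 69.365
69.365 is ≥ 60 and < 70 → D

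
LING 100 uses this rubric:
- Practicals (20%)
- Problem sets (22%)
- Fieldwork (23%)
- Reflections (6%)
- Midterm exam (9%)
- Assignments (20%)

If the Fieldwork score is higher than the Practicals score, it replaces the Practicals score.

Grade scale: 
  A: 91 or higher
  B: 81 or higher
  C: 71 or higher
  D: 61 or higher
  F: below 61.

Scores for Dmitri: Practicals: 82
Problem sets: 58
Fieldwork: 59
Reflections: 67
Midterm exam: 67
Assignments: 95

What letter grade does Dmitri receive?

Fieldwork (59) ≤ Practicals (82), so Practicals stays at 82.
Weighted total:
  Practicals 82 × 0.2 = 16.4
  Problem sets 58 × 0.22 = 12.76
  Fieldwork 59 × 0.23 = 13.57
  Reflections 67 × 0.06 = 4.02
  Midterm exam 67 × 0.09 = 6.03
  Assignments 95 × 0.2 = 19
Sum = 71.78
71.78 is ≥ 71 and < 81 → C

C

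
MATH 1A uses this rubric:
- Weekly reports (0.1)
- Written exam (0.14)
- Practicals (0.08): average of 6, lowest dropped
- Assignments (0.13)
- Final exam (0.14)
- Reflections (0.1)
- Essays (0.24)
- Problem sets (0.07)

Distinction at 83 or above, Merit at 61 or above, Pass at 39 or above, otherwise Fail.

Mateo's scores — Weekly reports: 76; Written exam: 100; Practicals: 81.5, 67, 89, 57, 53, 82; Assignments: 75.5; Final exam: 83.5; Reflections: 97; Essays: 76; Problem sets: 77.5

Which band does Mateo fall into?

Merit

Practicals: drop 53 → average of remaining 5 = 376.5/5 = 75.3
Weighted total:
  Weekly reports 76 × 0.1 = 7.6
  Written exam 100 × 0.14 = 14
  Practicals 75.3 × 0.08 = 6.024
  Assignments 75.5 × 0.13 = 9.815
  Final exam 83.5 × 0.14 = 11.69
  Reflections 97 × 0.1 = 9.7
  Essays 76 × 0.24 = 18.24
  Problem sets 77.5 × 0.07 = 5.425
Sum = 82.494
82.494 is ≥ 61 and < 83 → Merit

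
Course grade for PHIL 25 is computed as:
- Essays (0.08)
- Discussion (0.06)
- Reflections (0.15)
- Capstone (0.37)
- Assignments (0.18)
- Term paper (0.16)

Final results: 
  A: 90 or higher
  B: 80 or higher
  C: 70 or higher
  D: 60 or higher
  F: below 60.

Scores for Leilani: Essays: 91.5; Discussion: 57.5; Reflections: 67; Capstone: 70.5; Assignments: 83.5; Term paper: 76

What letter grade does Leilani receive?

C

Weighted total:
  Essays 91.5 × 0.08 = 7.32
  Discussion 57.5 × 0.06 = 3.45
  Reflections 67 × 0.15 = 10.05
  Capstone 70.5 × 0.37 = 26.085
  Assignments 83.5 × 0.18 = 15.03
  Term paper 76 × 0.16 = 12.16
Sum = 74.095
74.095 is ≥ 70 and < 80 → C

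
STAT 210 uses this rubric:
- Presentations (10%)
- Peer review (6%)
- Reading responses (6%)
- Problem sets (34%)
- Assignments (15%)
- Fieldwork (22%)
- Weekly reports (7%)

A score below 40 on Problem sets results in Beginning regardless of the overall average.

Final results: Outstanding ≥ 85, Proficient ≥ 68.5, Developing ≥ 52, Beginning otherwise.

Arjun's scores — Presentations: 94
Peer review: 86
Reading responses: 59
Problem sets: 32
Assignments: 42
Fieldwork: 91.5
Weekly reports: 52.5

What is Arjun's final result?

Beginning

Problem sets score 32 < 40: minimum not met.
Weighted total:
  Presentations 94 × 0.1 = 9.4
  Peer review 86 × 0.06 = 5.16
  Reading responses 59 × 0.06 = 3.54
  Problem sets 32 × 0.34 = 10.88
  Assignments 42 × 0.15 = 6.3
  Fieldwork 91.5 × 0.22 = 20.13
  Weekly reports 52.5 × 0.07 = 3.675
Sum = 59.085
Because the Problem sets minimum was not met, the result is Beginning.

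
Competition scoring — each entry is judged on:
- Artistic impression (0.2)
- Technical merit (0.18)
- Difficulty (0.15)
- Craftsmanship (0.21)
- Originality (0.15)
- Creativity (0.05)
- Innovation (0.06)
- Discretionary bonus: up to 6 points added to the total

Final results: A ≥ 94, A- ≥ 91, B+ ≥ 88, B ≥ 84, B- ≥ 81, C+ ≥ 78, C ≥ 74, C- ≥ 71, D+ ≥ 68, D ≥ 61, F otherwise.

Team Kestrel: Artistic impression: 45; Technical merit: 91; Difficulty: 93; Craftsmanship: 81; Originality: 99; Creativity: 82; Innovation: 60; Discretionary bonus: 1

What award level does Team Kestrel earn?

C+

Weighted total:
  Artistic impression 45 × 0.2 = 9
  Technical merit 91 × 0.18 = 16.38
  Difficulty 93 × 0.15 = 13.95
  Craftsmanship 81 × 0.21 = 17.01
  Originality 99 × 0.15 = 14.85
  Creativity 82 × 0.05 = 4.1
  Innovation 60 × 0.06 = 3.6
Sum = 78.89
Discretionary bonus: 78.89 + 1 = 79.89
79.89 is ≥ 78 and < 81 → C+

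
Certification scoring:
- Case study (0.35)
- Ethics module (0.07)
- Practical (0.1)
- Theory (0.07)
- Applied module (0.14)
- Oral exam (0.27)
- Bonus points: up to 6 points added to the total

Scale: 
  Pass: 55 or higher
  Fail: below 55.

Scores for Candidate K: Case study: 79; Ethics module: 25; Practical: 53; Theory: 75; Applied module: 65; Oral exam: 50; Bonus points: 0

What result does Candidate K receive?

Weighted total:
  Case study 79 × 0.35 = 27.65
  Ethics module 25 × 0.07 = 1.75
  Practical 53 × 0.1 = 5.3
  Theory 75 × 0.07 = 5.25
  Applied module 65 × 0.14 = 9.1
  Oral exam 50 × 0.27 = 13.5
Sum = 62.55
Bonus points: 62.55 + 0 = 62.55
62.55 ≥ 55 → Pass

Pass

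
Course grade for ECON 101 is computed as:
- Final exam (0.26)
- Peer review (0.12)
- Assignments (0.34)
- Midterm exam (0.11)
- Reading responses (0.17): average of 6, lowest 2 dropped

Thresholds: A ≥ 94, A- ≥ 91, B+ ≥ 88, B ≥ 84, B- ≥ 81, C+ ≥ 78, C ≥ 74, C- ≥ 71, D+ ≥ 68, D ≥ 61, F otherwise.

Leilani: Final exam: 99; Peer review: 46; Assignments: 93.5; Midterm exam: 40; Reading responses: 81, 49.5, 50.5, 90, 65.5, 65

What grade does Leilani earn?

C+

Reading responses: drop 49.5, 50.5 → average of remaining 4 = 301.5/4 = 75.375
Weighted total:
  Final exam 99 × 0.26 = 25.74
  Peer review 46 × 0.12 = 5.52
  Assignments 93.5 × 0.34 = 31.79
  Midterm exam 40 × 0.11 = 4.4
  Reading responses 75.375 × 0.17 = 12.81375
Sum = 80.26375
80.26375 is ≥ 78 and < 81 → C+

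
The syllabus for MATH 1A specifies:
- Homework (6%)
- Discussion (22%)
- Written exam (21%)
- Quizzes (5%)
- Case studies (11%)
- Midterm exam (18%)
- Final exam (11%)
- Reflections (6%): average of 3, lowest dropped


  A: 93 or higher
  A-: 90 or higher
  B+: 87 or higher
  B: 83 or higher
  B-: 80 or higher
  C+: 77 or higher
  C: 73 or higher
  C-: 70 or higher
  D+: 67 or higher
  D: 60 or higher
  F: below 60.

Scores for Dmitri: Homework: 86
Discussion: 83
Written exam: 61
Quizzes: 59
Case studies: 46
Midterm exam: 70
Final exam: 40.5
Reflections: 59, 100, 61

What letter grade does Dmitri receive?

D

Reflections: drop 59 → average of remaining 2 = 161/2 = 80.5
Weighted total:
  Homework 86 × 0.06 = 5.16
  Discussion 83 × 0.22 = 18.26
  Written exam 61 × 0.21 = 12.81
  Quizzes 59 × 0.05 = 2.95
  Case studies 46 × 0.11 = 5.06
  Midterm exam 70 × 0.18 = 12.6
  Final exam 40.5 × 0.11 = 4.455
  Reflections 80.5 × 0.06 = 4.83
Sum = 66.125
66.125 is ≥ 60 and < 67 → D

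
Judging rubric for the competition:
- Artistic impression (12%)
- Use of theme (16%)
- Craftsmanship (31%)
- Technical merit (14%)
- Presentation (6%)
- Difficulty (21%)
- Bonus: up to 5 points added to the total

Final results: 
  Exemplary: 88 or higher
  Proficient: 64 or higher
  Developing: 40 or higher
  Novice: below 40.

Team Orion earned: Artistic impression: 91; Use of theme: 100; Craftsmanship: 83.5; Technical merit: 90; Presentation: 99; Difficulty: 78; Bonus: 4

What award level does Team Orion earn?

Exemplary

Weighted total:
  Artistic impression 91 × 0.12 = 10.92
  Use of theme 100 × 0.16 = 16
  Craftsmanship 83.5 × 0.31 = 25.885
  Technical merit 90 × 0.14 = 12.6
  Presentation 99 × 0.06 = 5.94
  Difficulty 78 × 0.21 = 16.38
Sum = 87.725
Bonus: 87.725 + 4 = 91.725
91.725 ≥ 88 → Exemplary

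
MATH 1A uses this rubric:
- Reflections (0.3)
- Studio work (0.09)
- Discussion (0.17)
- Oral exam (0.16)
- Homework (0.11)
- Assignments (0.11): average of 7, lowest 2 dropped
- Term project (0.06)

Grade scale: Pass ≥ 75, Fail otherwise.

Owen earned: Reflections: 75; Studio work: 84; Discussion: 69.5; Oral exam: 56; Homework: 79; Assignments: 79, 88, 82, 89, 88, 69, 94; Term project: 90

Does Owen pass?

Assignments: drop 69, 79 → average of remaining 5 = 441/5 = 88.2
Weighted total:
  Reflections 75 × 0.3 = 22.5
  Studio work 84 × 0.09 = 7.56
  Discussion 69.5 × 0.17 = 11.815
  Oral exam 56 × 0.16 = 8.96
  Homework 79 × 0.11 = 8.69
  Assignments 88.2 × 0.11 = 9.702
  Term project 90 × 0.06 = 5.4
Sum = 74.627
74.627 < 75 → Fail

Fail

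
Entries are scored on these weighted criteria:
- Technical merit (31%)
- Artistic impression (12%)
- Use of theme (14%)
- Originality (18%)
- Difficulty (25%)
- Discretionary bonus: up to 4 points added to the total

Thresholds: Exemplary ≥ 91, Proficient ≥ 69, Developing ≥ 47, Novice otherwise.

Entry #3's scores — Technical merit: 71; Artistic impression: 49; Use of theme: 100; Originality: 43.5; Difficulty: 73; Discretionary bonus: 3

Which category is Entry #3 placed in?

Proficient

Weighted total:
  Technical merit 71 × 0.31 = 22.01
  Artistic impression 49 × 0.12 = 5.88
  Use of theme 100 × 0.14 = 14
  Originality 43.5 × 0.18 = 7.83
  Difficulty 73 × 0.25 = 18.25
Sum = 67.97
Discretionary bonus: 67.97 + 3 = 70.97
70.97 is ≥ 69 and < 91 → Proficient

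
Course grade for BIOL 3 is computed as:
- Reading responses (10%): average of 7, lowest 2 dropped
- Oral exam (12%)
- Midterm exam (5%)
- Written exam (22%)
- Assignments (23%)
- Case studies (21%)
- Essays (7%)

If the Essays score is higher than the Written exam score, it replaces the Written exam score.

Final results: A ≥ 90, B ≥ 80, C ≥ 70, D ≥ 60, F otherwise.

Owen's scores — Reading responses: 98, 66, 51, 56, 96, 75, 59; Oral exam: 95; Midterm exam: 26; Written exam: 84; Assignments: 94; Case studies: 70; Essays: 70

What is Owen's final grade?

B

Reading responses: drop 51, 56 → average of remaining 5 = 394/5 = 78.8
Essays (70) ≤ Written exam (84), so Written exam stays at 84.
Weighted total:
  Reading responses 78.8 × 0.1 = 7.88
  Oral exam 95 × 0.12 = 11.4
  Midterm exam 26 × 0.05 = 1.3
  Written exam 84 × 0.22 = 18.48
  Assignments 94 × 0.23 = 21.62
  Case studies 70 × 0.21 = 14.7
  Essays 70 × 0.07 = 4.9
Sum = 80.28
80.28 is ≥ 80 and < 90 → B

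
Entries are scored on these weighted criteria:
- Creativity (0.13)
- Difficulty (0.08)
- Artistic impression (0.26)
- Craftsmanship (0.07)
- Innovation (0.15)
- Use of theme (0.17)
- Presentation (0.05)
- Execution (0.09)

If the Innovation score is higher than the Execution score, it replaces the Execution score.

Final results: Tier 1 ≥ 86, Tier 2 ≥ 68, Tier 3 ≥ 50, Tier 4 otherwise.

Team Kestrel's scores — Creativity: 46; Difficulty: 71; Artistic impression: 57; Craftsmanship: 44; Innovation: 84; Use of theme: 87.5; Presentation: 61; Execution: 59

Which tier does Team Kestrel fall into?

Innovation (84) > Execution (59), so Execution counts as 84.
Weighted total:
  Creativity 46 × 0.13 = 5.98
  Difficulty 71 × 0.08 = 5.68
  Artistic impression 57 × 0.26 = 14.82
  Craftsmanship 44 × 0.07 = 3.08
  Innovation 84 × 0.15 = 12.6
  Use of theme 87.5 × 0.17 = 14.875
  Presentation 61 × 0.05 = 3.05
  Execution 84 × 0.09 = 7.56
Sum = 67.645
67.645 is ≥ 50 and < 68 → Tier 3

Tier 3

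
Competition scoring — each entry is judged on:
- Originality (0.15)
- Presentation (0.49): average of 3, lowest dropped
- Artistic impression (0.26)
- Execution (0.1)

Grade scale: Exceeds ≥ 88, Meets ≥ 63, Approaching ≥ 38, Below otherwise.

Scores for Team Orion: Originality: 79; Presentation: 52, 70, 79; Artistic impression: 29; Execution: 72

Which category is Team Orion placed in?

Meets

Presentation: drop 52 → average of remaining 2 = 149/2 = 74.5
Weighted total:
  Originality 79 × 0.15 = 11.85
  Presentation 74.5 × 0.49 = 36.505
  Artistic impression 29 × 0.26 = 7.54
  Execution 72 × 0.1 = 7.2
Sum = 63.095
63.095 is ≥ 63 and < 88 → Meets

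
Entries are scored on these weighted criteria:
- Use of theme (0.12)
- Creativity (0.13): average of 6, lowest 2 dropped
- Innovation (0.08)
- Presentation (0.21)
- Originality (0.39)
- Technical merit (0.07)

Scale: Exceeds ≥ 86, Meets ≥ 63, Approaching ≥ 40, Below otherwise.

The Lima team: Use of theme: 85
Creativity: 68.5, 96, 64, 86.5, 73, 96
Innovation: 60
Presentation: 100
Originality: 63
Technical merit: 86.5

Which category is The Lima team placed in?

Meets

Creativity: drop 64, 68.5 → average of remaining 4 = 351.5/4 = 87.875
Weighted total:
  Use of theme 85 × 0.12 = 10.2
  Creativity 87.875 × 0.13 = 11.42375
  Innovation 60 × 0.08 = 4.8
  Presentation 100 × 0.21 = 21
  Originality 63 × 0.39 = 24.57
  Technical merit 86.5 × 0.07 = 6.055
Sum = 78.04875
78.04875 is ≥ 63 and < 86 → Meets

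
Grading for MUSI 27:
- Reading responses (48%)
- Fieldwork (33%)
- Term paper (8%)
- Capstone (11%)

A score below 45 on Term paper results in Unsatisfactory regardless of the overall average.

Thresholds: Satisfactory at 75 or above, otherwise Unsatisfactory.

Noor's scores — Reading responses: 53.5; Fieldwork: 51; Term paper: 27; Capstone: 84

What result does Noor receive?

Term paper score 27 < 45: minimum not met.
Weighted total:
  Reading responses 53.5 × 0.48 = 25.68
  Fieldwork 51 × 0.33 = 16.83
  Term paper 27 × 0.08 = 2.16
  Capstone 84 × 0.11 = 9.24
Sum = 53.91
Because the Term paper minimum was not met, the result is Unsatisfactory.

Unsatisfactory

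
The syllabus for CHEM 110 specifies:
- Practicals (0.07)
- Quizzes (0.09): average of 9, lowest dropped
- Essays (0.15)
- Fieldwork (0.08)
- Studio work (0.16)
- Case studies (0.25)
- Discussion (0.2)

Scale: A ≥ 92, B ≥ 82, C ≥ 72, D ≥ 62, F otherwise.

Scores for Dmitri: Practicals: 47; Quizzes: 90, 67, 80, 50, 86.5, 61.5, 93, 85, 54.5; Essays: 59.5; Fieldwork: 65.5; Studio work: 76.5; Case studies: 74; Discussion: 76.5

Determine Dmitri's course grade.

Quizzes: drop 50 → average of remaining 8 = 617.5/8 = 77.1875
Weighted total:
  Practicals 47 × 0.07 = 3.29
  Quizzes 77.1875 × 0.09 = 6.946875
  Essays 59.5 × 0.15 = 8.925
  Fieldwork 65.5 × 0.08 = 5.24
  Studio work 76.5 × 0.16 = 12.24
  Case studies 74 × 0.25 = 18.5
  Discussion 76.5 × 0.2 = 15.3
Sum = 70.441875
70.441875 is ≥ 62 and < 72 → D

D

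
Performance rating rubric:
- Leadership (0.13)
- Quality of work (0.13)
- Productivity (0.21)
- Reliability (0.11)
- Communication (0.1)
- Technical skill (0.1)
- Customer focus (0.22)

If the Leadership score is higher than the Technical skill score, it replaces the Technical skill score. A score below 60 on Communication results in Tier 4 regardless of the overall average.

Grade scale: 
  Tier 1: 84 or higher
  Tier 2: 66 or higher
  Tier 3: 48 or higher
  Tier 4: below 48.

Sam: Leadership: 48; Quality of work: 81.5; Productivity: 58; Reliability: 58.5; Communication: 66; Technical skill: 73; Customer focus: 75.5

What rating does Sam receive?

Leadership (48) ≤ Technical skill (73), so Technical skill stays at 73.
Communication score 66 ≥ 60: minimum met.
Weighted total:
  Leadership 48 × 0.13 = 6.24
  Quality of work 81.5 × 0.13 = 10.595
  Productivity 58 × 0.21 = 12.18
  Reliability 58.5 × 0.11 = 6.435
  Communication 66 × 0.1 = 6.6
  Technical skill 73 × 0.1 = 7.3
  Customer focus 75.5 × 0.22 = 16.61
Sum = 65.96
65.96 is ≥ 48 and < 66 → Tier 3

Tier 3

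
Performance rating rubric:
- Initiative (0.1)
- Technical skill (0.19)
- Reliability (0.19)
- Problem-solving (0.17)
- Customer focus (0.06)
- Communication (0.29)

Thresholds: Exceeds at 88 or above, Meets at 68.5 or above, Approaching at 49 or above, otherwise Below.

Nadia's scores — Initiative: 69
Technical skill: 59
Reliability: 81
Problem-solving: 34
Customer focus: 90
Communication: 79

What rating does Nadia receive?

Approaching

Weighted total:
  Initiative 69 × 0.1 = 6.9
  Technical skill 59 × 0.19 = 11.21
  Reliability 81 × 0.19 = 15.39
  Problem-solving 34 × 0.17 = 5.78
  Customer focus 90 × 0.06 = 5.4
  Communication 79 × 0.29 = 22.91
Sum = 67.59
67.59 is ≥ 49 and < 68.5 → Approaching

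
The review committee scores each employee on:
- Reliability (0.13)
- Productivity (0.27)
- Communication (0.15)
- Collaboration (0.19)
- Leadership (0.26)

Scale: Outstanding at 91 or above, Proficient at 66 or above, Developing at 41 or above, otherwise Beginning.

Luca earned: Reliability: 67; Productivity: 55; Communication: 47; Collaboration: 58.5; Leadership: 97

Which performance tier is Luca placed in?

Proficient

Weighted total:
  Reliability 67 × 0.13 = 8.71
  Productivity 55 × 0.27 = 14.85
  Communication 47 × 0.15 = 7.05
  Collaboration 58.5 × 0.19 = 11.115
  Leadership 97 × 0.26 = 25.22
Sum = 66.945
66.945 is ≥ 66 and < 91 → Proficient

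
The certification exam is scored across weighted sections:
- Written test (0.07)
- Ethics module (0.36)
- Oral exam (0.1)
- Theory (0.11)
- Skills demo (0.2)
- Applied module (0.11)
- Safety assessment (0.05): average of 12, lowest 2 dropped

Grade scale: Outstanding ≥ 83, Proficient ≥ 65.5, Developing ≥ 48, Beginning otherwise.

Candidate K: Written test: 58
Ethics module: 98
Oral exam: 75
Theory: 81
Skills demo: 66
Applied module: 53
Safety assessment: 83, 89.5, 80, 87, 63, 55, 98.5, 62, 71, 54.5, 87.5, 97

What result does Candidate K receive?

Proficient

Safety assessment: drop 54.5, 55 → average of remaining 10 = 818.5/10 = 81.85
Weighted total:
  Written test 58 × 0.07 = 4.06
  Ethics module 98 × 0.36 = 35.28
  Oral exam 75 × 0.1 = 7.5
  Theory 81 × 0.11 = 8.91
  Skills demo 66 × 0.2 = 13.2
  Applied module 53 × 0.11 = 5.83
  Safety assessment 81.85 × 0.05 = 4.0925
Sum = 78.8725
78.8725 is ≥ 65.5 and < 83 → Proficient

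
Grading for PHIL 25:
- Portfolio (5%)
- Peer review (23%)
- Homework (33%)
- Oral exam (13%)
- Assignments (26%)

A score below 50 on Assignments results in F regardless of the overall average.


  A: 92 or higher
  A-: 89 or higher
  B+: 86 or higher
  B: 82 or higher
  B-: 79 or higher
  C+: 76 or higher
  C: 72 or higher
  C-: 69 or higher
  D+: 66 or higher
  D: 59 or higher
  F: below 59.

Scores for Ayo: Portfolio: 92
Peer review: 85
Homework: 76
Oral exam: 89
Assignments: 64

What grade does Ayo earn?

C+

Assignments score 64 ≥ 50: minimum met.
Weighted total:
  Portfolio 92 × 0.05 = 4.6
  Peer review 85 × 0.23 = 19.55
  Homework 76 × 0.33 = 25.08
  Oral exam 89 × 0.13 = 11.57
  Assignments 64 × 0.26 = 16.64
Sum = 77.44
77.44 is ≥ 76 and < 79 → C+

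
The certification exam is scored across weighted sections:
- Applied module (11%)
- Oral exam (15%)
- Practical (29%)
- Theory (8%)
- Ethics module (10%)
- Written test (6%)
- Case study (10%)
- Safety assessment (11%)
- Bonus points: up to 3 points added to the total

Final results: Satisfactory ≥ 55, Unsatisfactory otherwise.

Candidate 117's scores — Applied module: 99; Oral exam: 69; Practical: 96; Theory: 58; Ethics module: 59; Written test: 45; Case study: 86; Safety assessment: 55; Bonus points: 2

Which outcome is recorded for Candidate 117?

Satisfactory

Weighted total:
  Applied module 99 × 0.11 = 10.89
  Oral exam 69 × 0.15 = 10.35
  Practical 96 × 0.29 = 27.84
  Theory 58 × 0.08 = 4.64
  Ethics module 59 × 0.1 = 5.9
  Written test 45 × 0.06 = 2.7
  Case study 86 × 0.1 = 8.6
  Safety assessment 55 × 0.11 = 6.05
Sum = 76.97
Bonus points: 76.97 + 2 = 78.97
78.97 ≥ 55 → Satisfactory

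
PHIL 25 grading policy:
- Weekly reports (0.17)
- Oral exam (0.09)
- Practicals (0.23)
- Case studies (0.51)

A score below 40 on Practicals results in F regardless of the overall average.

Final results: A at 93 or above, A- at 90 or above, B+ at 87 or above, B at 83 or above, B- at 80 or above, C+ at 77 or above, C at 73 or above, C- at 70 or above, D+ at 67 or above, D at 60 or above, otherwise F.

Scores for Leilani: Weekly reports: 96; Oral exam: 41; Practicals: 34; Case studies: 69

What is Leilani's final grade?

F

Practicals score 34 < 40: minimum not met.
Weighted total:
  Weekly reports 96 × 0.17 = 16.32
  Oral exam 41 × 0.09 = 3.69
  Practicals 34 × 0.23 = 7.82
  Case studies 69 × 0.51 = 35.19
Sum = 63.02
Because the Practicals minimum was not met, the result is F.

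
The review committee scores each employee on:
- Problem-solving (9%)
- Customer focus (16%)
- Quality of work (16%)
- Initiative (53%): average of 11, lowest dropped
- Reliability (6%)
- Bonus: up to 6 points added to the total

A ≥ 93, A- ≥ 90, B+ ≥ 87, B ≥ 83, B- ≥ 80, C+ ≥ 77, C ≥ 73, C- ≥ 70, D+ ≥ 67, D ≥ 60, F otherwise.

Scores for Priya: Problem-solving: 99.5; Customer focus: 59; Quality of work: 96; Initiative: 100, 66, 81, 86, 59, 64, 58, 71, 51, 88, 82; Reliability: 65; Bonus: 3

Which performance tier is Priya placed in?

Initiative: drop 51 → average of remaining 10 = 755/10 = 75.5
Weighted total:
  Problem-solving 99.5 × 0.09 = 8.955
  Customer focus 59 × 0.16 = 9.44
  Quality of work 96 × 0.16 = 15.36
  Initiative 75.5 × 0.53 = 40.015
  Reliability 65 × 0.06 = 3.9
Sum = 77.67
Bonus: 77.67 + 3 = 80.67
80.67 is ≥ 80 and < 83 → B-

B-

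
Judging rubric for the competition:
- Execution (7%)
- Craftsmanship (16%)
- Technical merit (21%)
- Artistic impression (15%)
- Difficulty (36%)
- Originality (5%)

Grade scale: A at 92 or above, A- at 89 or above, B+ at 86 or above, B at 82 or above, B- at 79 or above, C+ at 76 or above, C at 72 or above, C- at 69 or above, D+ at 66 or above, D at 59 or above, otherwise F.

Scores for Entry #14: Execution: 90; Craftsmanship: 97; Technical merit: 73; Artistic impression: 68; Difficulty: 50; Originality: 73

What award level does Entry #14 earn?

C-

Weighted total:
  Execution 90 × 0.07 = 6.3
  Craftsmanship 97 × 0.16 = 15.52
  Technical merit 73 × 0.21 = 15.33
  Artistic impression 68 × 0.15 = 10.2
  Difficulty 50 × 0.36 = 18
  Originality 73 × 0.05 = 3.65
Sum = 69
69 is ≥ 69 and < 72 → C-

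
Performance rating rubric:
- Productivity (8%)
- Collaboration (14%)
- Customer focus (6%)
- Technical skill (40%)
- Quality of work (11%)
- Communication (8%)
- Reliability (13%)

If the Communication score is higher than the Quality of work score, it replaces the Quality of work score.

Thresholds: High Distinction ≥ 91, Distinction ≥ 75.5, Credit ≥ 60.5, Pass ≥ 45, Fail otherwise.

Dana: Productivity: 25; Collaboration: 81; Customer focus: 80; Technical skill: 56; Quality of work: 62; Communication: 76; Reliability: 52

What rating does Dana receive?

Communication (76) > Quality of work (62), so Quality of work counts as 76.
Weighted total:
  Productivity 25 × 0.08 = 2
  Collaboration 81 × 0.14 = 11.34
  Customer focus 80 × 0.06 = 4.8
  Technical skill 56 × 0.4 = 22.4
  Quality of work 76 × 0.11 = 8.36
  Communication 76 × 0.08 = 6.08
  Reliability 52 × 0.13 = 6.76
Sum = 61.74
61.74 is ≥ 60.5 and < 75.5 → Credit

Credit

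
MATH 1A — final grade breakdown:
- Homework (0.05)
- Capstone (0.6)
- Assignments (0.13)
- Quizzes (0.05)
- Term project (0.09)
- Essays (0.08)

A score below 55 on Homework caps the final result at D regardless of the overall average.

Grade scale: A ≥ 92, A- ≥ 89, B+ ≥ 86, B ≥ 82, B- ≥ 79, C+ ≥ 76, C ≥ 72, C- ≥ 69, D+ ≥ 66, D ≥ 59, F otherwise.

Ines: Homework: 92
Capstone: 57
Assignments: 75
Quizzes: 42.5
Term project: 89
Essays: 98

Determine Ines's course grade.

D+

Homework score 92 ≥ 55: minimum met.
Weighted total:
  Homework 92 × 0.05 = 4.6
  Capstone 57 × 0.6 = 34.2
  Assignments 75 × 0.13 = 9.75
  Quizzes 42.5 × 0.05 = 2.125
  Term project 89 × 0.09 = 8.01
  Essays 98 × 0.08 = 7.84
Sum = 66.525
66.525 is ≥ 66 and < 69 → D+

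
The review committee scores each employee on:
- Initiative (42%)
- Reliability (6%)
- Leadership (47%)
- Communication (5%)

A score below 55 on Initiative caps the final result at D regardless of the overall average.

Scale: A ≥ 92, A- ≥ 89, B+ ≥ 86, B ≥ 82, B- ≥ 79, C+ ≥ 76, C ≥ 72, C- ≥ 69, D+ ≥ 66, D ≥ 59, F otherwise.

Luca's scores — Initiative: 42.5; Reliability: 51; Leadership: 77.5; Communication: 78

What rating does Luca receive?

Initiative score 42.5 < 55: minimum not met.
Weighted total:
  Initiative 42.5 × 0.42 = 17.85
  Reliability 51 × 0.06 = 3.06
  Leadership 77.5 × 0.47 = 36.425
  Communication 78 × 0.05 = 3.9
Sum = 61.235
61.235 would be D; cap at D applies → D.

D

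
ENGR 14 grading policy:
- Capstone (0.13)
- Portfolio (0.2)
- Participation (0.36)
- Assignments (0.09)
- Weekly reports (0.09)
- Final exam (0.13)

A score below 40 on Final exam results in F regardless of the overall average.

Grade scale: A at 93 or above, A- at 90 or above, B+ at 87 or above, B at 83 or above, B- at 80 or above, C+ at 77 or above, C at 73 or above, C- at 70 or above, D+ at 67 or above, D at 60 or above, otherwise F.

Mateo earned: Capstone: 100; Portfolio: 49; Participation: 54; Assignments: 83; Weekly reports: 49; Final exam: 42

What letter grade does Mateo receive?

F

Final exam score 42 ≥ 40: minimum met.
Weighted total:
  Capstone 100 × 0.13 = 13
  Portfolio 49 × 0.2 = 9.8
  Participation 54 × 0.36 = 19.44
  Assignments 83 × 0.09 = 7.47
  Weekly reports 49 × 0.09 = 4.41
  Final exam 42 × 0.13 = 5.46
Sum = 59.58
59.58 < 60 → F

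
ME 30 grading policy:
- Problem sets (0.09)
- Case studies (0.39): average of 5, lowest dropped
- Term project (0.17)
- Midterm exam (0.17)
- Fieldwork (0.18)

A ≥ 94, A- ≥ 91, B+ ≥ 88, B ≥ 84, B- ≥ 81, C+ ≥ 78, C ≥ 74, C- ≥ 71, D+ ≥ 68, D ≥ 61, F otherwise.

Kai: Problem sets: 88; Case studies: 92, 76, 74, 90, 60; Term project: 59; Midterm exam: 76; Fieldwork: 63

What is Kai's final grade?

C

Case studies: drop 60 → average of remaining 4 = 332/4 = 83
Weighted total:
  Problem sets 88 × 0.09 = 7.92
  Case studies 83 × 0.39 = 32.37
  Term project 59 × 0.17 = 10.03
  Midterm exam 76 × 0.17 = 12.92
  Fieldwork 63 × 0.18 = 11.34
Sum = 74.58
74.58 is ≥ 74 and < 78 → C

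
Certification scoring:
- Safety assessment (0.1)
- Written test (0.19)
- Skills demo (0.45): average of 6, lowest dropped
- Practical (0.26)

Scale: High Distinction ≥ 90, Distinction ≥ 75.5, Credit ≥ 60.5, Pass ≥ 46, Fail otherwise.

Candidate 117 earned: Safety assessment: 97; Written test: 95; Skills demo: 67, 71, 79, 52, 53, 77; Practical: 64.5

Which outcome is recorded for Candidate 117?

Distinction

Skills demo: drop 52 → average of remaining 5 = 347/5 = 69.4
Weighted total:
  Safety assessment 97 × 0.1 = 9.7
  Written test 95 × 0.19 = 18.05
  Skills demo 69.4 × 0.45 = 31.23
  Practical 64.5 × 0.26 = 16.77
Sum = 75.75
75.75 is ≥ 75.5 and < 90 → Distinction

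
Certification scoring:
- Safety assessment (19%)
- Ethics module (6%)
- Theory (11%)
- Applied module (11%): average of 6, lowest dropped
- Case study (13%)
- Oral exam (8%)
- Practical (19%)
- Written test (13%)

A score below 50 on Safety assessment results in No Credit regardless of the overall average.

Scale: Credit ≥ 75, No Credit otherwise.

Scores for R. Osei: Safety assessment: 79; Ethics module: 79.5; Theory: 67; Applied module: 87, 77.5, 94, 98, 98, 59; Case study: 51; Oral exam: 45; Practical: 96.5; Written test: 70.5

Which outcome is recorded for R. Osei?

Applied module: drop 59 → average of remaining 5 = 454.5/5 = 90.9
Safety assessment score 79 ≥ 50: minimum met.
Weighted total:
  Safety assessment 79 × 0.19 = 15.01
  Ethics module 79.5 × 0.06 = 4.77
  Theory 67 × 0.11 = 7.37
  Applied module 90.9 × 0.11 = 9.999
  Case study 51 × 0.13 = 6.63
  Oral exam 45 × 0.08 = 3.6
  Practical 96.5 × 0.19 = 18.335
  Written test 70.5 × 0.13 = 9.165
Sum = 74.879
74.879 < 75 → No Credit

No Credit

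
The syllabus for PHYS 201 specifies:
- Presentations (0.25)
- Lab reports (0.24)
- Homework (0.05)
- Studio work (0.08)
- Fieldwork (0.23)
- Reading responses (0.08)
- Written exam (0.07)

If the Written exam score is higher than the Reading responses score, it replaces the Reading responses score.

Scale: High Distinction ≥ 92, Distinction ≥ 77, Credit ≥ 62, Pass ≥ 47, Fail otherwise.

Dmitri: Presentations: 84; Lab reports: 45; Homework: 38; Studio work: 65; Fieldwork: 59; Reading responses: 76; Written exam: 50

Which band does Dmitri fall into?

Credit

Written exam (50) ≤ Reading responses (76), so Reading responses stays at 76.
Weighted total:
  Presentations 84 × 0.25 = 21
  Lab reports 45 × 0.24 = 10.8
  Homework 38 × 0.05 = 1.9
  Studio work 65 × 0.08 = 5.2
  Fieldwork 59 × 0.23 = 13.57
  Reading responses 76 × 0.08 = 6.08
  Written exam 50 × 0.07 = 3.5
Sum = 62.05
62.05 is ≥ 62 and < 77 → Credit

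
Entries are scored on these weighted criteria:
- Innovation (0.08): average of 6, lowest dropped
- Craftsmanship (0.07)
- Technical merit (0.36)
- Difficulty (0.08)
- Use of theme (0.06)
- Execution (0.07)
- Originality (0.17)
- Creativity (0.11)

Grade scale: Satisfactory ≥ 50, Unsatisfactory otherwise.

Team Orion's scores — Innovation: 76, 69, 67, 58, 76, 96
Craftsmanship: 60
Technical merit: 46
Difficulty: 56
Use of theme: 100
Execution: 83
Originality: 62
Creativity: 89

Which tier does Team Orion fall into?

Innovation: drop 58 → average of remaining 5 = 384/5 = 76.8
Weighted total:
  Innovation 76.8 × 0.08 = 6.144
  Craftsmanship 60 × 0.07 = 4.2
  Technical merit 46 × 0.36 = 16.56
  Difficulty 56 × 0.08 = 4.48
  Use of theme 100 × 0.06 = 6
  Execution 83 × 0.07 = 5.81
  Originality 62 × 0.17 = 10.54
  Creativity 89 × 0.11 = 9.79
Sum = 63.524
63.524 ≥ 50 → Satisfactory

Satisfactory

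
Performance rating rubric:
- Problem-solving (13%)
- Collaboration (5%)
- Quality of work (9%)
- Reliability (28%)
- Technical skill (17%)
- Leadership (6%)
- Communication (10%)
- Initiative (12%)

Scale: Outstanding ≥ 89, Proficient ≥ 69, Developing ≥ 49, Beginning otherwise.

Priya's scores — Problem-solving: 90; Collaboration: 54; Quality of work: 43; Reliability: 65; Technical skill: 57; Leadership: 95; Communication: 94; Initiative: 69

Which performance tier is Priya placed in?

Weighted total:
  Problem-solving 90 × 0.13 = 11.7
  Collaboration 54 × 0.05 = 2.7
  Quality of work 43 × 0.09 = 3.87
  Reliability 65 × 0.28 = 18.2
  Technical skill 57 × 0.17 = 9.69
  Leadership 95 × 0.06 = 5.7
  Communication 94 × 0.1 = 9.4
  Initiative 69 × 0.12 = 8.28
Sum = 69.54
69.54 is ≥ 69 and < 89 → Proficient

Proficient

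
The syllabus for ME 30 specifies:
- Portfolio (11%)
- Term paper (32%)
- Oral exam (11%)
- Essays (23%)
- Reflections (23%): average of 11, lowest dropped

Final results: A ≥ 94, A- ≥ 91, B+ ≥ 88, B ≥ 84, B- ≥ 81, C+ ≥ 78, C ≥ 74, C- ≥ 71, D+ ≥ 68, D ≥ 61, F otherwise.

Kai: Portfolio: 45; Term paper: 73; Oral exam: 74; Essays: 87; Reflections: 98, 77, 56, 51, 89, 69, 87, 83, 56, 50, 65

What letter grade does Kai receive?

Reflections: drop 50 → average of remaining 10 = 731/10 = 73.1
Weighted total:
  Portfolio 45 × 0.11 = 4.95
  Term paper 73 × 0.32 = 23.36
  Oral exam 74 × 0.11 = 8.14
  Essays 87 × 0.23 = 20.01
  Reflections 73.1 × 0.23 = 16.813
Sum = 73.273
73.273 is ≥ 71 and < 74 → C-

C-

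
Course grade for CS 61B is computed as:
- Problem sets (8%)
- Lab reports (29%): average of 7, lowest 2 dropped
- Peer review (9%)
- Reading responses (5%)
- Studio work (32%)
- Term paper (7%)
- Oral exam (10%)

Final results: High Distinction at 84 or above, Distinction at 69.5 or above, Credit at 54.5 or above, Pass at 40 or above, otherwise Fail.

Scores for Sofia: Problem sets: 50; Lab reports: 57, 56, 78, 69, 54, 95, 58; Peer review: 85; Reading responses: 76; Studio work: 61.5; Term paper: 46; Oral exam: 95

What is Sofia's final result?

Credit

Lab reports: drop 54, 56 → average of remaining 5 = 357/5 = 71.4
Weighted total:
  Problem sets 50 × 0.08 = 4
  Lab reports 71.4 × 0.29 = 20.706
  Peer review 85 × 0.09 = 7.65
  Reading responses 76 × 0.05 = 3.8
  Studio work 61.5 × 0.32 = 19.68
  Term paper 46 × 0.07 = 3.22
  Oral exam 95 × 0.1 = 9.5
Sum = 68.556
68.556 is ≥ 54.5 and < 69.5 → Credit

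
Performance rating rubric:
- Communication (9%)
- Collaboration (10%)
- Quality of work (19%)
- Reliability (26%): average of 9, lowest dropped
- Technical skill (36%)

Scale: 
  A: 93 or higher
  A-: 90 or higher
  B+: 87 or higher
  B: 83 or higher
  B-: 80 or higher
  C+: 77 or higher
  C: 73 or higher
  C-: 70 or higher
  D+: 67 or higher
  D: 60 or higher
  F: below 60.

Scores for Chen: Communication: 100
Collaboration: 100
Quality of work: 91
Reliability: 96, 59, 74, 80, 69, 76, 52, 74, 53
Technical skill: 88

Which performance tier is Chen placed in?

Reliability: drop 52 → average of remaining 8 = 581/8 = 72.625
Weighted total:
  Communication 100 × 0.09 = 9
  Collaboration 100 × 0.1 = 10
  Quality of work 91 × 0.19 = 17.29
  Reliability 72.625 × 0.26 = 18.8825
  Technical skill 88 × 0.36 = 31.68
Sum = 86.8525
86.8525 is ≥ 83 and < 87 → B

B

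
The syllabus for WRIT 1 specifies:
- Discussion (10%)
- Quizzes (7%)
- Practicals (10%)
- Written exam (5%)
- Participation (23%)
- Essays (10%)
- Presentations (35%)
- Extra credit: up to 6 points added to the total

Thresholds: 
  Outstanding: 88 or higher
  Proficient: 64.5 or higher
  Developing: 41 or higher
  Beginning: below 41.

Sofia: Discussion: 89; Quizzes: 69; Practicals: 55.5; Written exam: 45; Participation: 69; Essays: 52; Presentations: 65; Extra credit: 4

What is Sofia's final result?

Proficient

Weighted total:
  Discussion 89 × 0.1 = 8.9
  Quizzes 69 × 0.07 = 4.83
  Practicals 55.5 × 0.1 = 5.55
  Written exam 45 × 0.05 = 2.25
  Participation 69 × 0.23 = 15.87
  Essays 52 × 0.1 = 5.2
  Presentations 65 × 0.35 = 22.75
Sum = 65.35
Extra credit: 65.35 + 4 = 69.35
69.35 is ≥ 64.5 and < 88 → Proficient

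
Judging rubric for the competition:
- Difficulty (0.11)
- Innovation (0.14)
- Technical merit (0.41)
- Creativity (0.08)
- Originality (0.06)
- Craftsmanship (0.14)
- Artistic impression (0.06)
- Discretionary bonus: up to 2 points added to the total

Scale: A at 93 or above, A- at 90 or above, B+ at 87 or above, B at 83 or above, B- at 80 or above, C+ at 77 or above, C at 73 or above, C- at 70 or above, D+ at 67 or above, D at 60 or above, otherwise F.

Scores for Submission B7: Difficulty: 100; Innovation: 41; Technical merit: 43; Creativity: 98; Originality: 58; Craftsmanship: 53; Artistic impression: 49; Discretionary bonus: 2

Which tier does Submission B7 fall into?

Weighted total:
  Difficulty 100 × 0.11 = 11
  Innovation 41 × 0.14 = 5.74
  Technical merit 43 × 0.41 = 17.63
  Creativity 98 × 0.08 = 7.84
  Originality 58 × 0.06 = 3.48
  Craftsmanship 53 × 0.14 = 7.42
  Artistic impression 49 × 0.06 = 2.94
Sum = 56.05
Discretionary bonus: 56.05 + 2 = 58.05
58.05 < 60 → F

F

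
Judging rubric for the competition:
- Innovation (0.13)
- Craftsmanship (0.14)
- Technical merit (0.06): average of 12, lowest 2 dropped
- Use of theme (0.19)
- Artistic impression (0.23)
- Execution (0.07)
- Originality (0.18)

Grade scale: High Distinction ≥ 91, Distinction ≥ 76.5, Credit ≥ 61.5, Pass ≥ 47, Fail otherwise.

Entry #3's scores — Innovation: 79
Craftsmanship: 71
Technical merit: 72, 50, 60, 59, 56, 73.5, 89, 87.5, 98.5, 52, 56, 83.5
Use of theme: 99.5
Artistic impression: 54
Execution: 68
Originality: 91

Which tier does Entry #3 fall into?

Distinction

Technical merit: drop 50, 52 → average of remaining 10 = 735/10 = 73.5
Weighted total:
  Innovation 79 × 0.13 = 10.27
  Craftsmanship 71 × 0.14 = 9.94
  Technical merit 73.5 × 0.06 = 4.41
  Use of theme 99.5 × 0.19 = 18.905
  Artistic impression 54 × 0.23 = 12.42
  Execution 68 × 0.07 = 4.76
  Originality 91 × 0.18 = 16.38
Sum = 77.085
77.085 is ≥ 76.5 and < 91 → Distinction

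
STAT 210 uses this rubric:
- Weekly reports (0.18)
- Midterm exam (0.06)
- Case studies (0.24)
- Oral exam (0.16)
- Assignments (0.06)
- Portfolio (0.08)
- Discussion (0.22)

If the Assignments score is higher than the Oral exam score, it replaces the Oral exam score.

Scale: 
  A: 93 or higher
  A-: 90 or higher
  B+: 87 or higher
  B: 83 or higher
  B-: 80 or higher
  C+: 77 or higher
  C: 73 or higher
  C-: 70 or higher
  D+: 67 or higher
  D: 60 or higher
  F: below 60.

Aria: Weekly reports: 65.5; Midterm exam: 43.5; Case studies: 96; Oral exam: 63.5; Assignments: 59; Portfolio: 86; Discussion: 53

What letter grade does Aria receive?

D+

Assignments (59) ≤ Oral exam (63.5), so Oral exam stays at 63.5.
Weighted total:
  Weekly reports 65.5 × 0.18 = 11.79
  Midterm exam 43.5 × 0.06 = 2.61
  Case studies 96 × 0.24 = 23.04
  Oral exam 63.5 × 0.16 = 10.16
  Assignments 59 × 0.06 = 3.54
  Portfolio 86 × 0.08 = 6.88
  Discussion 53 × 0.22 = 11.66
Sum = 69.68
69.68 is ≥ 67 and < 70 → D+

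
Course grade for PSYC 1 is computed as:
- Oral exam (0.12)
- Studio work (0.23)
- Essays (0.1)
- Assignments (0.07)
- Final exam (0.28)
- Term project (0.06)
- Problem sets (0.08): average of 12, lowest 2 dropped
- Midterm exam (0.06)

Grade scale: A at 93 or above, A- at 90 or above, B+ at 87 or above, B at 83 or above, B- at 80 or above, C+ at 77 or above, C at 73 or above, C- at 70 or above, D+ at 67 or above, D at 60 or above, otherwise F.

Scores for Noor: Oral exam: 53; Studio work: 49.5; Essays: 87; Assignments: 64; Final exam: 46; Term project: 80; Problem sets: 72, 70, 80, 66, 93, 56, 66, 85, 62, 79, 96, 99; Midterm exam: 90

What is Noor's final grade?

D

Problem sets: drop 56, 62 → average of remaining 10 = 806/10 = 80.6
Weighted total:
  Oral exam 53 × 0.12 = 6.36
  Studio work 49.5 × 0.23 = 11.385
  Essays 87 × 0.1 = 8.7
  Assignments 64 × 0.07 = 4.48
  Final exam 46 × 0.28 = 12.88
  Term project 80 × 0.06 = 4.8
  Problem sets 80.6 × 0.08 = 6.448
  Midterm exam 90 × 0.06 = 5.4
Sum = 60.453
60.453 is ≥ 60 and < 67 → D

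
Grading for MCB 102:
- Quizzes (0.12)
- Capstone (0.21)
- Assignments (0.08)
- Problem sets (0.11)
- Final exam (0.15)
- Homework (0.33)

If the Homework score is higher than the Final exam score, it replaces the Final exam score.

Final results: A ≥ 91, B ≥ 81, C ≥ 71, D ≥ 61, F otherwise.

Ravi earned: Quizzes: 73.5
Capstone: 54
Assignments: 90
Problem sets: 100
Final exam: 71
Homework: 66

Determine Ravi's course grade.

D

Homework (66) ≤ Final exam (71), so Final exam stays at 71.
Weighted total:
  Quizzes 73.5 × 0.12 = 8.82
  Capstone 54 × 0.21 = 11.34
  Assignments 90 × 0.08 = 7.2
  Problem sets 100 × 0.11 = 11
  Final exam 71 × 0.15 = 10.65
  Homework 66 × 0.33 = 21.78
Sum = 70.79
70.79 is ≥ 61 and < 71 → D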